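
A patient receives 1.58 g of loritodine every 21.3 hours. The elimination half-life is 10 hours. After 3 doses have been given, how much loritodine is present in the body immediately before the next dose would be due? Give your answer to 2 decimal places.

The 3 doses were given 63.9, 42.6, 21.3 hours ago.
Total = 1.58·(1/2)^(63.9/10) + 1.58·(1/2)^(42.6/10) + 1.58·(1/2)^(21.3/10)
      = 0.01884 + 0.082465 + 0.36096 ≈ 0.46227 g.

0.46 g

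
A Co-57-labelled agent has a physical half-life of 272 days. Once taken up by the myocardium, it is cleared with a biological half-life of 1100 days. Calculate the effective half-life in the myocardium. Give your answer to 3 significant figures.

1/t_eff = 1/t_phys + 1/t_biol = 1/272 + 1/1100 = 0.0045856 per day.
t_eff = 272 × 1100 / (272 + 1100) ≈ 218.08 days.

218 days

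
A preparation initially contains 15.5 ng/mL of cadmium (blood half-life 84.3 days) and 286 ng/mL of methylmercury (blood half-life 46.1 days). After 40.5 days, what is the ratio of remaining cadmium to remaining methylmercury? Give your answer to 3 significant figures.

0.0714

cadmium: 15.5 × (1/2)^(40.5/84.3) = 15.5 × (1/2)^0.48043 ≈ 11.11 ng/mL.
methylmercury: 286 × (1/2)^(40.5/46.1) = 286 × (1/2)^0.87852 ≈ 155.56 ng/mL.
Ratio ≈ 11.11 / 155.56 ≈ 0.071418.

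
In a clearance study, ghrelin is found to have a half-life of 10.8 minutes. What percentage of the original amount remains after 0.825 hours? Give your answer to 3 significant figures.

0.825 hours = 49.5 minutes.
n = 49.5/10.8 ≈ 4.5833 half-lives.
Fraction remaining = (1/2)^4.5833 ≈ 0.041714, i.e. 4.1714%.

4.17%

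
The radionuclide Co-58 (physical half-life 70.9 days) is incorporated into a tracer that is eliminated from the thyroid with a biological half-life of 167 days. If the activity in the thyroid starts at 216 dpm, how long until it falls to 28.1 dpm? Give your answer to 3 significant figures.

146 days

1/t_eff = 1/t_phys + 1/t_biol = 1/70.9 + 1/167 = 0.020092 per day.
t_eff = 70.9 × 167 / (70.9 + 167) ≈ 49.77 days.
n = log₂(216/28.1) ≈ 2.9424; t = 2.9424 × 49.77 ≈ 146.44 days.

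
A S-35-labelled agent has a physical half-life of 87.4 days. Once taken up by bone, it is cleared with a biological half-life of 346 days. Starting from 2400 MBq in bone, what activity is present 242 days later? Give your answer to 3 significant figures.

1/t_eff = 1/t_phys + 1/t_biol = 1/87.4 + 1/346 = 0.014332 per day.
t_eff = 87.4 × 346 / (87.4 + 346) ≈ 69.775 days.
Remaining = 2400 × (1/2)^(242/69.775) = 2400 × (1/2)^3.4683 ≈ 216.84 MBq.

217 MBq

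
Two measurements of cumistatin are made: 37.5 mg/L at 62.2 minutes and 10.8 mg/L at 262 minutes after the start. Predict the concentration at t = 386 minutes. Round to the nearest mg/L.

5 mg/L

Over Δt = 262 − 62.2 = 199.8 minutes, the level fell by a factor of 37.5/10.8 ≈ 3.4722.
n = log₂(3.4722) ≈ 1.7959 half-lives, so t½ = 199.8/1.7959 ≈ 111.26 minutes.
From t = 262 to t = 386: 10.8 × (1/2)^((386−262)/111.26) ≈ 4.9878 mg/L.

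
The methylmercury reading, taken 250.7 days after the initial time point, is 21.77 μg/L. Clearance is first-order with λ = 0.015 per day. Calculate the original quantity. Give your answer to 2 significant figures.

940 μg/L

t½ = ln 2 / λ = 0.69315 / 0.015 ≈ 46.21 days.
Number of half-lives elapsed: n = 250.7/46.21 ≈ 5.4253.
A₀ = A × 2^n = 21.77 × 2^5.4253 = 21.77 × 42.97 ≈ 935.45 μg/L.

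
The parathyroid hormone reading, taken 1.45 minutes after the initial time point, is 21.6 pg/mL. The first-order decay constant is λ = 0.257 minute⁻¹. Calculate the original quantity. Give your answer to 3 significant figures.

31.4 pg/mL

t½ = ln 2 / λ = 0.69315 / 0.257 ≈ 2.6971 minutes.
Number of half-lives elapsed: n = 1.45/2.6971 ≈ 0.53762.
A₀ = A × 2^n = 21.6 × 2^0.53762 = 21.6 × 1.4516 ≈ 31.354 pg/mL.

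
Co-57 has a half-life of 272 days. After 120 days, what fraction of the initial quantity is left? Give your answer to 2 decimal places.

n = 120/272 ≈ 0.44118 half-lives.
Fraction remaining = (1/2)^0.44118 ≈ 0.73653.

0.74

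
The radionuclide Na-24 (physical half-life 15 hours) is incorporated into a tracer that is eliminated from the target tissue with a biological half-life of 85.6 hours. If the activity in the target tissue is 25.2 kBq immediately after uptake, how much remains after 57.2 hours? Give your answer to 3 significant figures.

1/t_eff = 1/t_phys + 1/t_biol = 1/15 + 1/85.6 = 0.078349 per hour.
t_eff = 15 × 85.6 / (15 + 85.6) ≈ 12.763 hours.
Remaining = 25.2 × (1/2)^(57.2/12.763) = 25.2 × (1/2)^4.4816 ≈ 1.128 kBq.

1.13 kBq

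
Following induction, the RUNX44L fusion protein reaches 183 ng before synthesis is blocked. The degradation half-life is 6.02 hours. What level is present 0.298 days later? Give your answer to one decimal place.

Convert the elapsed time: 0.298 days = 7.152 hours.
Number of half-lives: n = 7.152/6.02 ≈ 1.188.
Remaining = 183 × (1/2)^1.188 = 183 × 0.4389 ≈ 80.318 ng.

80.3 ng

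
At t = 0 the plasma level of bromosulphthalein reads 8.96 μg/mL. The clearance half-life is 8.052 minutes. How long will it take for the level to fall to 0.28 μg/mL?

0.28/8.96 = 1/32, so 5 half-lives have elapsed.
t = 5 × 8.052 = 40.26 minutes.

40.26 minutes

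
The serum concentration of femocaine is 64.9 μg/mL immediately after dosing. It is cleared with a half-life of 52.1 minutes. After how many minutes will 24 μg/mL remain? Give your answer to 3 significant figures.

74.8 minutes

Fraction remaining = 24/64.9 ≈ 0.3698.
n = log₂(64.9/24) = ln(2.7042)/ln 2 ≈ 1.4352 half-lives.
t = n × t½ = 1.4352 × 52.1 ≈ 74.773 minutes.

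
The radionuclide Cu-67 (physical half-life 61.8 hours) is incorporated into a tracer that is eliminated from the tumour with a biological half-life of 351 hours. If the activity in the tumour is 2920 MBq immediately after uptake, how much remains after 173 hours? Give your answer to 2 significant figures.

300 MBq

1/t_eff = 1/t_phys + 1/t_biol = 1/61.8 + 1/351 = 0.01903 per hour.
t_eff = 61.8 × 351 / (61.8 + 351) ≈ 52.548 hours.
Remaining = 2920 × (1/2)^(173/52.548) = 2920 × (1/2)^3.2922 ≈ 298.07 MBq.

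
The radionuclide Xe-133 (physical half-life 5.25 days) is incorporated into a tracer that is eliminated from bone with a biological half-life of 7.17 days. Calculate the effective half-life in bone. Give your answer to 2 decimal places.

1/t_eff = 1/t_phys + 1/t_biol = 1/5.25 + 1/7.17 = 0.32995 per day.
t_eff = 5.25 × 7.17 / (5.25 + 7.17) ≈ 3.0308 days.

3.03 days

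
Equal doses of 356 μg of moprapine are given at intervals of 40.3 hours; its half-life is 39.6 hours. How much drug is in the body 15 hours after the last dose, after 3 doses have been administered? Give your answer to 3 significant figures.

The 3 doses were given 95.6, 55.3, 15 hours ago.
Total = 356·(1/2)^(95.6/39.6) + 356·(1/2)^(55.3/39.6) + 356·(1/2)^(15/39.6)
      = 66.791 + 135.23 + 273.79 ≈ 475.81 μg.

476 μg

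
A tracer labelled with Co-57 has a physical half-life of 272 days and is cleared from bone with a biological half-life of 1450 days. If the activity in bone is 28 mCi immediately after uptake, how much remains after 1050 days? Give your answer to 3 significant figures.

1/t_eff = 1/t_phys + 1/t_biol = 1/272 + 1/1450 = 0.0043661 per day.
t_eff = 272 × 1450 / (272 + 1450) ≈ 229.04 days.
Remaining = 28 × (1/2)^(1050/229.04) = 28 × (1/2)^4.5844 ≈ 1.1671 mCi.

1.17 mCi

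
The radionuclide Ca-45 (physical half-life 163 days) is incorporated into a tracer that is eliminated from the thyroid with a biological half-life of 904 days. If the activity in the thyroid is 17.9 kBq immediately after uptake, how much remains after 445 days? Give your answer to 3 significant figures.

1.92 kBq

1/t_eff = 1/t_phys + 1/t_biol = 1/163 + 1/904 = 0.0072412 per day.
t_eff = 163 × 904 / (163 + 904) ≈ 138.1 days.
Remaining = 17.9 × (1/2)^(445/138.1) = 17.9 × (1/2)^3.2223 ≈ 1.918 kBq.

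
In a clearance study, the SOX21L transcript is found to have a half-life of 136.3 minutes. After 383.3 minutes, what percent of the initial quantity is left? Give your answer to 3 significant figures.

14.2%

n = 383.3/136.3 ≈ 2.8122 half-lives.
Fraction remaining = (1/2)^2.8122 ≈ 0.14238, i.e. 14.238%.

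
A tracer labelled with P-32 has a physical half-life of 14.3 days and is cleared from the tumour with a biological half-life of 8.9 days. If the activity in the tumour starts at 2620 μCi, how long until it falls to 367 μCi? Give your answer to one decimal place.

1/t_eff = 1/t_phys + 1/t_biol = 1/14.3 + 1/8.9 = 0.18229 per day.
t_eff = 14.3 × 8.9 / (14.3 + 8.9) ≈ 5.4858 days.
n = log₂(2620/367) ≈ 2.8357; t = 2.8357 × 5.4858 ≈ 15.556 days.

15.6 days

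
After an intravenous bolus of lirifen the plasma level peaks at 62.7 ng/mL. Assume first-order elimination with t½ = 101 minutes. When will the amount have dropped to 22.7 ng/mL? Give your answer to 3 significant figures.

Fraction remaining = 22.7/62.7 ≈ 0.36204.
n = log₂(62.7/22.7) = ln(2.7621)/ln 2 ≈ 1.4658 half-lives.
t = n × t½ = 1.4658 × 101 ≈ 148.04 minutes.

148 minutes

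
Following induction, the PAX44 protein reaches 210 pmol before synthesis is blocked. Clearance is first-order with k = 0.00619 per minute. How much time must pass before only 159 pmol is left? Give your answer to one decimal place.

44.9 minutes

t½ = ln 2 / k = 0.69315 / 0.00619 ≈ 111.98 minutes.
Fraction remaining = 159/210 ≈ 0.75714.
n = log₂(210/159) = ln(1.3208)/ln 2 ≈ 0.40136 half-lives.
t = n × t½ = 0.40136 × 111.98 ≈ 44.944 minutes.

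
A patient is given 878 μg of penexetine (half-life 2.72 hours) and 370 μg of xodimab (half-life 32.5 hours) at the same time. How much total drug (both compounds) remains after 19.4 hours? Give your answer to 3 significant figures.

penexetine: 878 × (1/2)^(19.4/2.72) = 878 × (1/2)^7.1324 ≈ 6.2581 μg.
xodimab: 370 × (1/2)^(19.4/32.5) = 370 × (1/2)^0.59692 ≈ 244.63 μg.
Total = 6.2581 + 244.63 ≈ 250.89 μg.

251 μg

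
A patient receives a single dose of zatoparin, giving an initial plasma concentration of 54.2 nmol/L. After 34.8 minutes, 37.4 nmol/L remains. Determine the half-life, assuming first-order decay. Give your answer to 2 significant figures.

A/A₀ = 37.4/54.2 ≈ 0.69004.
n = log₂(1.4492) ≈ 0.53525 half-lives elapsed in 34.8 minutes.
t½ = 34.8/0.53525 ≈ 65.016 minutes.

65 minutes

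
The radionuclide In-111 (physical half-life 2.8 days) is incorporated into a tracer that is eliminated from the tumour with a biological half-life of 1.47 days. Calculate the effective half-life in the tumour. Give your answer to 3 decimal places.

0.964 days

1/t_eff = 1/t_phys + 1/t_biol = 1/2.8 + 1/1.47 = 1.0374 per day.
t_eff = 2.8 × 1.47 / (2.8 + 1.47) ≈ 0.96393 days.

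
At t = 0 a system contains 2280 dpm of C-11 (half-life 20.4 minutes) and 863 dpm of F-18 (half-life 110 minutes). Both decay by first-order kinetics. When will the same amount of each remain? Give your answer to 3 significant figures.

Set 2280·(1/2)^(t/20.4) = 863·(1/2)^(t/110).
Taking log₂: log₂(2280/863) = t·(1/20.4 − 1/110).
log₂(2.6419) = 1.4016; 1/20.4 − 1/110 = 0.039929.
t = 1.4016 / 0.039929 ≈ 35.103 minutes.

35.1 minutes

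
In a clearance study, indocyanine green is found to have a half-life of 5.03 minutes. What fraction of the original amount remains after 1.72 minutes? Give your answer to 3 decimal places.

n = 1.72/5.03 ≈ 0.34195 half-lives.
Fraction remaining = (1/2)^0.34195 ≈ 0.78898.

0.789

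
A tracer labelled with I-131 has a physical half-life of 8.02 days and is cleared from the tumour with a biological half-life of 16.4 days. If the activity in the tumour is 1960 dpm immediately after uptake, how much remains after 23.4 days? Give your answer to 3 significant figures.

96.5 dpm

1/t_eff = 1/t_phys + 1/t_biol = 1/8.02 + 1/16.4 = 0.18566 per day.
t_eff = 8.02 × 16.4 / (8.02 + 16.4) ≈ 5.3861 days.
Remaining = 1960 × (1/2)^(23.4/5.3861) = 1960 × (1/2)^4.3445 ≈ 96.476 dpm.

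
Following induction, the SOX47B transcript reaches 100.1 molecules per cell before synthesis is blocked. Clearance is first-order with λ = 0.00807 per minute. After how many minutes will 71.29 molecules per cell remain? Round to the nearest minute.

t½ = ln 2 / λ = 0.69315 / 0.00807 ≈ 85.892 minutes.
Fraction remaining = 71.29/100.1 ≈ 0.71219.
n = log₂(100.1/71.29) = ln(1.4041)/ln 2 ≈ 0.48967 half-lives.
t = n × t½ = 0.48967 × 85.892 ≈ 42.059 minutes.

42 minutes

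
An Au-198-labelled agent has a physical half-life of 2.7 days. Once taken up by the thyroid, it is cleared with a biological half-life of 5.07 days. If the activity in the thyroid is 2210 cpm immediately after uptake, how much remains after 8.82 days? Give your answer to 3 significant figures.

68.8 cpm

1/t_eff = 1/t_phys + 1/t_biol = 1/2.7 + 1/5.07 = 0.56761 per day.
t_eff = 2.7 × 5.07 / (2.7 + 5.07) ≈ 1.7618 days.
Remaining = 2210 × (1/2)^(8.82/1.7618) = 2210 × (1/2)^5.0063 ≈ 68.761 cpm.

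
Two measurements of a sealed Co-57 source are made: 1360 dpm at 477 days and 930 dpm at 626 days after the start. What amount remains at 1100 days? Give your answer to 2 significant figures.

Over Δt = 626 − 477 = 149 days, the level fell by a factor of 1360/930 ≈ 1.4624.
n = log₂(1.4624) ≈ 0.5483 half-lives, so t½ = 149/0.5483 ≈ 271.75 days.
From t = 626 to t = 1100: 930 × (1/2)^((1100−626)/271.75) ≈ 277.59 dpm.

280 dpm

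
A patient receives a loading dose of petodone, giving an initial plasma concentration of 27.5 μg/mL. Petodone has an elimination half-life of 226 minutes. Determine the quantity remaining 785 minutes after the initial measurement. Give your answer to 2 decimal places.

2.48 μg/mL

Number of half-lives: n = 785/226 ≈ 3.4735.
Remaining = 27.5 × (1/2)^3.4735 = 27.5 × 0.09003 ≈ 2.4758 μg/mL.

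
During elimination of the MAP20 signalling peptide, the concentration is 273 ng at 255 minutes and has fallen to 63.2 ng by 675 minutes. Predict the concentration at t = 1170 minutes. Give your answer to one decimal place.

Over Δt = 675 − 255 = 420 minutes, the level fell by a factor of 273/63.2 ≈ 4.3196.
n = log₂(4.3196) ≈ 2.1109 half-lives, so t½ = 420/2.1109 ≈ 198.97 minutes.
From t = 675 to t = 1170: 63.2 × (1/2)^((1170−675)/198.97) ≈ 11.267 ng.

11.3 ng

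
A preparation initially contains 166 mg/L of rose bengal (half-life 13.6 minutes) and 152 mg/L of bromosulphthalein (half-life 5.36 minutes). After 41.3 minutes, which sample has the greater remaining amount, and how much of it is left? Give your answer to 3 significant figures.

rose bengal, 20.2 mg/L

rose bengal: 166 × (1/2)^3.0368 ≈ 20.228 mg/L.
bromosulphthalein: 152 × (1/2)^7.7052 ≈ 0.72835 mg/L.
Rose bengal has more remaining, at ≈ 20.228 mg/L.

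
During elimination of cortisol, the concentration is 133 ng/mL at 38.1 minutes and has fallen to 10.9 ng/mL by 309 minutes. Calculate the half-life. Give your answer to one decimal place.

Over Δt = 309 − 38.1 = 270.9 minutes, the level fell by a factor of 133/10.9 ≈ 12.202.
n = log₂(12.202) ≈ 3.609 half-lives, so t½ = 270.9/3.609 ≈ 75.062 minutes.

75.1 minutes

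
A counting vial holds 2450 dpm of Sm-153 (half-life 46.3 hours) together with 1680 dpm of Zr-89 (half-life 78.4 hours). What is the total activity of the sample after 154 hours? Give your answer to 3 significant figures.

675 dpm

Sm-153: 2450 × (1/2)^(154/46.3) = 2450 × (1/2)^3.3261 ≈ 244.29 dpm.
Zr-89: 1680 × (1/2)^(154/78.4) = 1680 × (1/2)^1.9643 ≈ 430.53 dpm.
Total = 244.29 + 430.53 ≈ 674.81 dpm.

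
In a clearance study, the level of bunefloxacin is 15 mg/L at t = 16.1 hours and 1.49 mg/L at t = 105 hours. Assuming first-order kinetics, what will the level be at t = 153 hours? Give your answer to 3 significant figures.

Over Δt = 105 − 16.1 = 88.9 hours, the level fell by a factor of 15/1.49 ≈ 10.067.
n = log₂(10.067) ≈ 3.3316 half-lives, so t½ = 88.9/3.3316 ≈ 26.684 hours.
From t = 105 to t = 153: 1.49 × (1/2)^((153−105)/26.684) ≈ 0.42824 mg/L.

0.428 mg/L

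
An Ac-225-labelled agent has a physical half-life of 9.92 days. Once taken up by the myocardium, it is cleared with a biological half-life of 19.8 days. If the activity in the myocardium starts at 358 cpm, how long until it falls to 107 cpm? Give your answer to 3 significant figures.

11.5 days

1/t_eff = 1/t_phys + 1/t_biol = 1/9.92 + 1/19.8 = 0.15131 per day.
t_eff = 9.92 × 19.8 / (9.92 + 19.8) ≈ 6.6089 days.
n = log₂(358/107) ≈ 1.7423; t = 1.7423 × 6.6089 ≈ 11.515 days.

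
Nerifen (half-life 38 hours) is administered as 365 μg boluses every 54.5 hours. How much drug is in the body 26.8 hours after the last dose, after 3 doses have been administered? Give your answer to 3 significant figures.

The 3 doses were given 135.8, 81.3, 26.8 hours ago.
Total = 365·(1/2)^(135.8/38) + 365·(1/2)^(81.3/38) + 365·(1/2)^(26.8/38)
      = 30.655 + 82.841 + 223.87 ≈ 337.36 μg.

337 μg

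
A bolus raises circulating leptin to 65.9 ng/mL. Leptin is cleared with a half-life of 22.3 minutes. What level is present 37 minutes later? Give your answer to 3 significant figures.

20.9 ng/mL

Number of half-lives: n = 37/22.3 ≈ 1.6592.
Remaining = 65.9 × (1/2)^1.6592 = 65.9 × 0.31662 ≈ 20.865 ng/mL.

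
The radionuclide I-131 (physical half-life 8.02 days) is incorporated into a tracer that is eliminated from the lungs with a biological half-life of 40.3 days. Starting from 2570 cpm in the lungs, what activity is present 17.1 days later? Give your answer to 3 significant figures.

1/t_eff = 1/t_phys + 1/t_biol = 1/8.02 + 1/40.3 = 0.1495 per day.
t_eff = 8.02 × 40.3 / (8.02 + 40.3) ≈ 6.6889 days.
Remaining = 2570 × (1/2)^(17.1/6.6889) = 2570 × (1/2)^2.5565 ≈ 436.87 cpm.

437 cpm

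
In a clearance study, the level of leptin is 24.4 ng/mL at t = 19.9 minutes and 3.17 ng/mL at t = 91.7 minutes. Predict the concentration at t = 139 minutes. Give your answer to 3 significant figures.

0.826 ng/mL

Over Δt = 91.7 − 19.9 = 71.8 minutes, the level fell by a factor of 24.4/3.17 ≈ 7.6972.
n = log₂(7.6972) ≈ 2.9443 half-lives, so t½ = 71.8/2.9443 ≈ 24.386 minutes.
From t = 91.7 to t = 139: 3.17 × (1/2)^((139−91.7)/24.386) ≈ 0.82636 ng/mL.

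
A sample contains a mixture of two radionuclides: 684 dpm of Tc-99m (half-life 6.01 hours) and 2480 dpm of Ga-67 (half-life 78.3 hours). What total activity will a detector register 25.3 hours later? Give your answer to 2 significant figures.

2000 dpm

Tc-99m: 684 × (1/2)^(25.3/6.01) = 684 × (1/2)^4.2097 ≈ 36.968 dpm.
Ga-67: 2480 × (1/2)^(25.3/78.3) = 2480 × (1/2)^0.32312 ≈ 1982.4 dpm.
Total = 36.968 + 1982.4 ≈ 2019.3 dpm.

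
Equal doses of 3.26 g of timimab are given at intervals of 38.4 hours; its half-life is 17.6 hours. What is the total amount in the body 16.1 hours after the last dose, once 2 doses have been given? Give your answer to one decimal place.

The 2 doses were given 54.5, 16.1 hours ago.
Total = 3.26·(1/2)^(54.5/17.6) + 3.26·(1/2)^(16.1/17.6)
      = 0.38111 + 1.7292 ≈ 2.1103 g.

2.1 g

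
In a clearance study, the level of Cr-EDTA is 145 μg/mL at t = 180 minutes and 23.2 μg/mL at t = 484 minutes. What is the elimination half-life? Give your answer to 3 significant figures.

Over Δt = 484 − 180 = 304 minutes, the level fell by a factor of 145/23.2 ≈ 6.25.
n = log₂(6.25) ≈ 2.6439 half-lives, so t½ = 304/2.6439 ≈ 114.98 minutes.

115 minutes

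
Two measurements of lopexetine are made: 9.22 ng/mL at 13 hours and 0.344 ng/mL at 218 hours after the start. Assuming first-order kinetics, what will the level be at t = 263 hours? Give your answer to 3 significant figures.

0.167 ng/mL

Over Δt = 218 − 13 = 205 hours, the level fell by a factor of 9.22/0.344 ≈ 26.802.
n = log₂(26.802) ≈ 4.7443 half-lives, so t½ = 205/4.7443 ≈ 43.21 hours.
From t = 218 to t = 263: 0.344 × (1/2)^((263−218)/43.21) ≈ 0.16713 ng/mL.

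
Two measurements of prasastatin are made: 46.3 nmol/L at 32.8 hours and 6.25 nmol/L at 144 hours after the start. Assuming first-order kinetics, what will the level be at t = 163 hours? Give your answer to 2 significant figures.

4.4 nmol/L

Over Δt = 144 − 32.8 = 111.2 hours, the level fell by a factor of 46.3/6.25 ≈ 7.408.
n = log₂(7.408) ≈ 2.8891 half-lives, so t½ = 111.2/2.8891 ≈ 38.49 hours.
From t = 144 to t = 163: 6.25 × (1/2)^((163−144)/38.49) ≈ 4.4389 nmol/L.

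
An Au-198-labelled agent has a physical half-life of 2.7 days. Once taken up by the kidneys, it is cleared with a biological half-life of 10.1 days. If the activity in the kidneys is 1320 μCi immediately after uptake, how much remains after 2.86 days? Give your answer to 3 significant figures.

521 μCi

1/t_eff = 1/t_phys + 1/t_biol = 1/2.7 + 1/10.1 = 0.46938 per day.
t_eff = 2.7 × 10.1 / (2.7 + 10.1) ≈ 2.1305 days.
Remaining = 1320 × (1/2)^(2.86/2.1305) = 1320 × (1/2)^1.3424 ≈ 520.55 μCi.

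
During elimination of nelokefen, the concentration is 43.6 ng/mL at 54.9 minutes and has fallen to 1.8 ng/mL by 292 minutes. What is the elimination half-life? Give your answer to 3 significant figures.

51.6 minutes

Over Δt = 292 − 54.9 = 237.1 minutes, the level fell by a factor of 43.6/1.8 ≈ 24.222.
n = log₂(24.222) ≈ 4.5983 half-lives, so t½ = 237.1/4.5983 ≈ 51.563 minutes.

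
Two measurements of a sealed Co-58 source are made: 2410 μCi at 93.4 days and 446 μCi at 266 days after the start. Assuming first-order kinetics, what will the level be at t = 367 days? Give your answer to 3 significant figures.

Over Δt = 266 − 93.4 = 172.6 days, the level fell by a factor of 2410/446 ≈ 5.4036.
n = log₂(5.4036) ≈ 2.4339 half-lives, so t½ = 172.6/2.4339 ≈ 70.914 days.
From t = 266 to t = 367: 446 × (1/2)^((367−266)/70.914) ≈ 166.19 μCi.

166 μCi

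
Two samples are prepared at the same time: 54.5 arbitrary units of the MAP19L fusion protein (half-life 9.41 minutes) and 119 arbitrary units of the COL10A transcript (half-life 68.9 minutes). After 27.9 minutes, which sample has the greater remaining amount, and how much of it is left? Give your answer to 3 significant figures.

MAP19L fusion protein: 54.5 × (1/2)^2.9649 ≈ 6.9801 arbitrary units.
COL10A transcript: 119 × (1/2)^0.40493 ≈ 89.877 arbitrary units.
COL10A transcript has more remaining, at ≈ 89.877 arbitrary units.

COL10A transcript, 89.9 arbitrary units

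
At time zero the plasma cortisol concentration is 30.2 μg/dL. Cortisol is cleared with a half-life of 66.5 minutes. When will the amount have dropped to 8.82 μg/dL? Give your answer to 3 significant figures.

Fraction remaining = 8.82/30.2 ≈ 0.29205.
n = log₂(30.2/8.82) = ln(3.424)/ln 2 ≈ 1.7757 half-lives.
t = n × t½ = 1.7757 × 66.5 ≈ 118.08 minutes.

118 minutes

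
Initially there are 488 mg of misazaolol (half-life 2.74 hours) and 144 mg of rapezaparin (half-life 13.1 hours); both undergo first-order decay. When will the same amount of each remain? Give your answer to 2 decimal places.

6.10 hours

Set 488·(1/2)^(t/2.74) = 144·(1/2)^(t/13.1).
Taking log₂: log₂(488/144) = t·(1/2.74 − 1/13.1).
log₂(3.3889) = 1.7608; 1/2.74 − 1/13.1 = 0.28863.
t = 1.7608 / 0.28863 ≈ 6.1006 hours.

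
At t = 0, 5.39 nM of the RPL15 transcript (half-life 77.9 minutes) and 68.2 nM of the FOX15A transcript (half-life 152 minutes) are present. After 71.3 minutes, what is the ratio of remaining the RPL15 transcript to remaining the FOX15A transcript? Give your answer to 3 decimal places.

RPL15 transcript: 5.39 × (1/2)^(71.3/77.9) = 5.39 × (1/2)^0.91528 ≈ 2.858 nM.
FOX15A transcript: 68.2 × (1/2)^(71.3/152) = 68.2 × (1/2)^0.46908 ≈ 49.269 nM.
Ratio ≈ 2.858 / 49.269 ≈ 0.058008.

0.058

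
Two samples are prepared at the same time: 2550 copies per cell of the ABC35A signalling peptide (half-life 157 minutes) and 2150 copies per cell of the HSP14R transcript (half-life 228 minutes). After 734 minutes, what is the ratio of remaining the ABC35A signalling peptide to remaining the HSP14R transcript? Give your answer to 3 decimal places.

0.432

ABC35A signalling peptide: 2550 × (1/2)^(734/157) = 2550 × (1/2)^4.6752 ≈ 99.811 copies per cell.
HSP14R transcript: 2150 × (1/2)^(734/228) = 2150 × (1/2)^3.2193 ≈ 230.85 copies per cell.
Ratio ≈ 99.811 / 230.85 ≈ 0.43236.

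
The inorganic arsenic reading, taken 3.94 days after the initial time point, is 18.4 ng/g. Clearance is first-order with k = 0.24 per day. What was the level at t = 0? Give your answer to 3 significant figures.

47.4 ng/g

t½ = ln 2 / k = 0.69315 / 0.24 ≈ 2.8881 days.
Number of half-lives elapsed: n = 3.94/2.8881 ≈ 1.3642.
A₀ = A × 2^n = 18.4 × 2^1.3642 = 18.4 × 2.5744 ≈ 47.368 ng/g.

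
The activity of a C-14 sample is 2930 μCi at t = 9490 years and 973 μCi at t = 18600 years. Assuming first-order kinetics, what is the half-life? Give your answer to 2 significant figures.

5700 years

Over Δt = 18600 − 9490 = 9110 years, the level fell by a factor of 2930/973 ≈ 3.0113.
n = log₂(3.0113) ≈ 1.5904 half-lives, so t½ = 9110/1.5904 ≈ 5728.2 years.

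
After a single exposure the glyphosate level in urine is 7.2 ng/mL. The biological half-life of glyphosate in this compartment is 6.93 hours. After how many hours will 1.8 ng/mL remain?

1.8/7.2 = 1/4, so 2 half-lives have elapsed.
t = 2 × 6.93 = 13.86 hours.

13.86 hours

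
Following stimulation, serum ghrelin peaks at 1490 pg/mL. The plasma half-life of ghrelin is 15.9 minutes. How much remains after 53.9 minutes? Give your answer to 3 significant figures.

142 pg/mL

Number of half-lives: n = 53.9/15.9 ≈ 3.3899.
Remaining = 1490 × (1/2)^3.3899 = 1490 × 0.095395 ≈ 142.14 pg/mL.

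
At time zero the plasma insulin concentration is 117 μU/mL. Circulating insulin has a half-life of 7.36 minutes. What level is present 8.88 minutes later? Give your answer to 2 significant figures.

51 μU/mL

Number of half-lives: n = 8.88/7.36 ≈ 1.2065.
Remaining = 117 × (1/2)^1.2065 = 117 × 0.43331 ≈ 50.698 μU/mL.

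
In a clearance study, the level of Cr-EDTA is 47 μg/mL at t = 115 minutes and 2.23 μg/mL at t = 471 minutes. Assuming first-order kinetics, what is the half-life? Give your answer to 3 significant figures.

81.0 minutes

Over Δt = 471 − 115 = 356 minutes, the level fell by a factor of 47/2.23 ≈ 21.076.
n = log₂(21.076) ≈ 4.3975 half-lives, so t½ = 356/4.3975 ≈ 80.954 minutes.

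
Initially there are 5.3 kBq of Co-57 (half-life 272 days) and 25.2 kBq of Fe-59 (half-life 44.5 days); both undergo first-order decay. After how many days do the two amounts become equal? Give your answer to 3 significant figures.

120 days

Set 5.3·(1/2)^(t/272) = 25.2·(1/2)^(t/44.5).
Taking log₂: log₂(5.3/25.2) = t·(1/272 − 1/44.5).
log₂(0.21032) = -2.2494; 1/272 − 1/44.5 = -0.018795.
t = -2.2494 / -0.018795 ≈ 119.68 days.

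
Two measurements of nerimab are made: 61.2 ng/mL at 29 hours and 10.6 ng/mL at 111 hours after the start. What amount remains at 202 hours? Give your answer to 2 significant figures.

1.5 ng/mL

Over Δt = 111 − 29 = 82 hours, the level fell by a factor of 61.2/10.6 ≈ 5.7736.
n = log₂(5.7736) ≈ 2.5295 half-lives, so t½ = 82/2.5295 ≈ 32.418 hours.
From t = 111 to t = 202: 10.6 × (1/2)^((202−111)/32.418) ≈ 1.5146 ng/mL.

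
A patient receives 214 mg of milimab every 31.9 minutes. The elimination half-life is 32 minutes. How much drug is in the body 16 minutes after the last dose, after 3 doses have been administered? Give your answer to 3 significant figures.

The 3 doses were given 79.8, 47.9, 16 minutes ago.
Total = 214·(1/2)^(79.8/32) + 214·(1/2)^(47.9/32) + 214·(1/2)^(16/32)
      = 37.994 + 75.824 + 151.32 ≈ 265.14 mg.

265 mg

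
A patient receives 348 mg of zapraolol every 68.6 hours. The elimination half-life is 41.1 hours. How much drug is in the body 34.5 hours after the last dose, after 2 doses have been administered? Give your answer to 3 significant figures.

The 2 doses were given 103.1, 34.5 hours ago.
Total = 348·(1/2)^(103.1/41.1) + 348·(1/2)^(34.5/41.1)
      = 61.156 + 194.49 ≈ 255.64 mg.

256 mg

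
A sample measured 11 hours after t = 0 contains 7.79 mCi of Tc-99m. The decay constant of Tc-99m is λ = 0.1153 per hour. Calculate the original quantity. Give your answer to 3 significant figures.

27.7 mCi

t½ = ln 2 / λ = 0.69315 / 0.1153 ≈ 6.0117 hours.
Number of half-lives elapsed: n = 11/6.0117 ≈ 1.8298.
A₀ = A × 2^n = 7.79 × 2^1.8298 = 7.79 × 3.5548 ≈ 27.692 mCi.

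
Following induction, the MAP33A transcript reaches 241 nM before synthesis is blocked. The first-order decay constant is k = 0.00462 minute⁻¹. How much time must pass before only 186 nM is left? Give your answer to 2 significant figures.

t½ = ln 2 / k = 0.69315 / 0.00462 ≈ 150.03 minutes.
Fraction remaining = 186/241 ≈ 0.77178.
n = log₂(241/186) = ln(1.2957)/ln 2 ≈ 0.37373 half-lives.
t = n × t½ = 0.37373 × 150.03 ≈ 56.071 minutes.

56 minutes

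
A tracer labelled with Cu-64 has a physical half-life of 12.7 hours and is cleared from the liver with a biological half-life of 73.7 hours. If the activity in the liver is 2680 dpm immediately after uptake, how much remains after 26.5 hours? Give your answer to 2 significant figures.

1/t_eff = 1/t_phys + 1/t_biol = 1/12.7 + 1/73.7 = 0.092309 per hour.
t_eff = 12.7 × 73.7 / (12.7 + 73.7) ≈ 10.833 hours.
Remaining = 2680 × (1/2)^(26.5/10.833) = 2680 × (1/2)^2.4462 ≈ 491.77 dpm.

490 dpm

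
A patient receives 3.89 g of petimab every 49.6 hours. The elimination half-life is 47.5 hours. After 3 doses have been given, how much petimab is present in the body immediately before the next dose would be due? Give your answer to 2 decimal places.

3.24 g

The 3 doses were given 148.8, 99.2, 49.6 hours ago.
Total = 3.89·(1/2)^(148.8/47.5) + 3.89·(1/2)^(99.2/47.5) + 3.89·(1/2)^(49.6/47.5)
      = 0.44354 + 0.91469 + 1.8863 ≈ 3.2445 g.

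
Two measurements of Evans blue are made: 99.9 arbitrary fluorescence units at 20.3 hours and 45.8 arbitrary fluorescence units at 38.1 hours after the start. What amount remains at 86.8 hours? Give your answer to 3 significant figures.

5.42 arbitrary fluorescence units

Over Δt = 38.1 − 20.3 = 17.8 hours, the level fell by a factor of 99.9/45.8 ≈ 2.1812.
n = log₂(2.1812) ≈ 1.1251 half-lives, so t½ = 17.8/1.1251 ≈ 15.82 hours.
From t = 38.1 to t = 86.8: 45.8 × (1/2)^((86.8−38.1)/15.82) ≈ 5.4225 arbitrary fluorescence units.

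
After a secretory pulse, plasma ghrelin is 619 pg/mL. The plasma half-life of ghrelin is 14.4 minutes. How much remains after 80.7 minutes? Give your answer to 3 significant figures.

Number of half-lives: n = 80.7/14.4 ≈ 5.6042.
Remaining = 619 × (1/2)^5.6042 = 619 × 0.020558 ≈ 12.725 pg/mL.

12.7 pg/mL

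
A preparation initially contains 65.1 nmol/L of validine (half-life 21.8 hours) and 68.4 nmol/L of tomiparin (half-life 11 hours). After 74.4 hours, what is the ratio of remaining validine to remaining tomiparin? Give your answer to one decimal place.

validine: 65.1 × (1/2)^(74.4/21.8) = 65.1 × (1/2)^3.4128 ≈ 6.1124 nmol/L.
tomiparin: 68.4 × (1/2)^(74.4/11) = 68.4 × (1/2)^6.7636 ≈ 0.6295 nmol/L.
Ratio ≈ 6.1124 / 0.6295 ≈ 9.7099.

9.7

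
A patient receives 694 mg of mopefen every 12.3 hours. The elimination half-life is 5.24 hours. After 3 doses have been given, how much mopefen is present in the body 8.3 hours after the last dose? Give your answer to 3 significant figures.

The 3 doses were given 32.9, 20.6, 8.3 hours ago.
Total = 694·(1/2)^(32.9/5.24) + 694·(1/2)^(20.6/5.24) + 694·(1/2)^(8.3/5.24)
      = 8.9393 + 45.491 + 231.49 ≈ 285.92 mg.

286 mg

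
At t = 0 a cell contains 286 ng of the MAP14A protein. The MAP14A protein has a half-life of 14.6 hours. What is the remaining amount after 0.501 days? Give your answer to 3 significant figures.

Convert the elapsed time: 0.501 days = 12.024 hours.
Number of half-lives: n = 12.024/14.6 ≈ 0.82356.
Remaining = 286 × (1/2)^0.82356 = 286 × 0.56505 ≈ 161.6 ng.

162 ng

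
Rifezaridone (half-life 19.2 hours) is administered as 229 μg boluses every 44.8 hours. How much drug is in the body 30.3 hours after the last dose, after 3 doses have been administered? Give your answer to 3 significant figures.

The 3 doses were given 119.9, 75.1, 30.3 hours ago.
Total = 229·(1/2)^(119.9/19.2) + 229·(1/2)^(75.1/19.2) + 229·(1/2)^(30.3/19.2)
      = 3.0197 + 15.218 + 76.696 ≈ 94.934 μg.

94.9 μg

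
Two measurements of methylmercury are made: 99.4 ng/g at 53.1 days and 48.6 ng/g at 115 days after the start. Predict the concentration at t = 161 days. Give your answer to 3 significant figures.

28.6 ng/g

Over Δt = 115 − 53.1 = 61.9 days, the level fell by a factor of 99.4/48.6 ≈ 2.0453.
n = log₂(2.0453) ≈ 1.0323 half-lives, so t½ = 61.9/1.0323 ≈ 59.964 days.
From t = 115 to t = 161: 48.6 × (1/2)^((161−115)/59.964) ≈ 28.557 ng/g.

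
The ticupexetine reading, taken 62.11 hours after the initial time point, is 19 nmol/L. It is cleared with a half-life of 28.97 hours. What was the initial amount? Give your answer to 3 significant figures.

Number of half-lives elapsed: n = 62.11/28.97 ≈ 2.1439.
A₀ = A × 2^n = 19 × 2^2.1439 = 19 × 4.4197 ≈ 83.974 nmol/L.

84.0 nmol/L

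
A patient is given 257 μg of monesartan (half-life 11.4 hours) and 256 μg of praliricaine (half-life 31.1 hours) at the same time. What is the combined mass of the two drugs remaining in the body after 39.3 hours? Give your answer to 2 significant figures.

130 μg

monesartan: 257 × (1/2)^(39.3/11.4) = 257 × (1/2)^3.4474 ≈ 23.56 μg.
praliricaine: 256 × (1/2)^(39.3/31.1) = 256 × (1/2)^1.2637 ≈ 106.62 μg.
Total = 23.56 + 106.62 ≈ 130.18 μg.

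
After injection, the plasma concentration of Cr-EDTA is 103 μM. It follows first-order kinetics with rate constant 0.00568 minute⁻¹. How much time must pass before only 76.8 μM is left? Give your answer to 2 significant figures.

52 minutes

t½ = ln 2 / λ = 0.69315 / 0.00568 ≈ 122.03 minutes.
Fraction remaining = 76.8/103 ≈ 0.74563.
n = log₂(103/76.8) = ln(1.3411)/ln 2 ≈ 0.42347 half-lives.
t = n × t½ = 0.42347 × 122.03 ≈ 51.677 minutes.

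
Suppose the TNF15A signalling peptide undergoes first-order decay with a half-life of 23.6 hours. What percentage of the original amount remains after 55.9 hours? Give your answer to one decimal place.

n = 55.9/23.6 ≈ 2.3686 half-lives.
Fraction remaining = (1/2)^2.3686 ≈ 0.19363, i.e. 19.363%.

19.4%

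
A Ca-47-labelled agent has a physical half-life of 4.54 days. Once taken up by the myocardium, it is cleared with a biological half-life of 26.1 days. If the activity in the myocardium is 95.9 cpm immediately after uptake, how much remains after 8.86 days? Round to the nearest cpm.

1/t_eff = 1/t_phys + 1/t_biol = 1/4.54 + 1/26.1 = 0.25858 per day.
t_eff = 4.54 × 26.1 / (4.54 + 26.1) ≈ 3.8673 days.
Remaining = 95.9 × (1/2)^(8.86/3.8673) = 95.9 × (1/2)^2.291 ≈ 19.596 cpm.

20 cpm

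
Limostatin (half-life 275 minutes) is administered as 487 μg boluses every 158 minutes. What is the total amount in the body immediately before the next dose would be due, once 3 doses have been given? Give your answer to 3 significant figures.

694 μg

The 3 doses were given 474, 316, 158 minutes ago.
Total = 487·(1/2)^(474/275) + 487·(1/2)^(316/275) + 487·(1/2)^(158/275)
      = 147.46 + 219.59 + 327.02 ≈ 694.07 μg.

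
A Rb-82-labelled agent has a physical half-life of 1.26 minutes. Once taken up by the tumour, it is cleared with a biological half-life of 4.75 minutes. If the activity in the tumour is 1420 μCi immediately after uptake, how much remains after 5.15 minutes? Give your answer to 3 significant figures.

1/t_eff = 1/t_phys + 1/t_biol = 1/1.26 + 1/4.75 = 1.0042 per minute.
t_eff = 1.26 × 4.75 / (1.26 + 4.75) ≈ 0.99584 minutes.
Remaining = 1420 × (1/2)^(5.15/0.99584) = 1420 × (1/2)^5.1715 ≈ 39.401 μCi.

39.4 μCi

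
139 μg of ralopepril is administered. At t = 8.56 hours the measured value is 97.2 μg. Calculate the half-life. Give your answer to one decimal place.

16.6 hours

A/A₀ = 97.2/139 ≈ 0.69928.
n = log₂(1.43) ≈ 0.51606 half-lives elapsed in 8.56 hours.
t½ = 8.56/0.51606 ≈ 16.587 hours.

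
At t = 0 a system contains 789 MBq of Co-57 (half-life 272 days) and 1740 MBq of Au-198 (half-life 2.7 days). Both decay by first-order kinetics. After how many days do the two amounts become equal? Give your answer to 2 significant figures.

Set 789·(1/2)^(t/272) = 1740·(1/2)^(t/2.7).
Taking log₂: log₂(789/1740) = t·(1/272 − 1/2.7).
log₂(0.45345) = -1.141; 1/272 − 1/2.7 = -0.36669.
t = -1.141 / -0.36669 ≈ 3.1116 days.

3.1 days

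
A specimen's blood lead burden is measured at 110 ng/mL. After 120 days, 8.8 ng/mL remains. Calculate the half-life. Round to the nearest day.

33 days

A/A₀ = 8.8/110 ≈ 0.08.
n = log₂(12.5) ≈ 3.6439 half-lives elapsed in 120 days.
t½ = 120/3.6439 ≈ 32.932 days.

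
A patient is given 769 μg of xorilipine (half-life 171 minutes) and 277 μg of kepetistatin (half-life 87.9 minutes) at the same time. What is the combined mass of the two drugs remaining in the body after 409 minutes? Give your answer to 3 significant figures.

158 μg

xorilipine: 769 × (1/2)^(409/171) = 769 × (1/2)^2.3918 ≈ 146.53 μg.
kepetistatin: 277 × (1/2)^(409/87.9) = 277 × (1/2)^4.653 ≈ 11.01 μg.
Total = 146.53 + 11.01 ≈ 157.54 μg.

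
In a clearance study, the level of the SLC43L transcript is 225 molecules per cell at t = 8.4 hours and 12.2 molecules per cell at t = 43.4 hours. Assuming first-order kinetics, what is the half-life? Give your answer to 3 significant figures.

8.32 hours

Over Δt = 43.4 − 8.4 = 35 hours, the level fell by a factor of 225/12.2 ≈ 18.443.
n = log₂(18.443) ≈ 4.205 half-lives, so t½ = 35/4.205 ≈ 8.3235 hours.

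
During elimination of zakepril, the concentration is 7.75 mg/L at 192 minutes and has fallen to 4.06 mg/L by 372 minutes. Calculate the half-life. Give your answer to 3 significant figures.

Over Δt = 372 − 192 = 180 minutes, the level fell by a factor of 7.75/4.06 ≈ 1.9089.
n = log₂(1.9089) ≈ 0.93272 half-lives, so t½ = 180/0.93272 ≈ 192.98 minutes.

193 minutes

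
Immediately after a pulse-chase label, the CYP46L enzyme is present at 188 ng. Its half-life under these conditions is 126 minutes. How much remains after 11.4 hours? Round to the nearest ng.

Convert the elapsed time: 11.4 hours = 684 minutes.
Number of half-lives: n = 684/126 ≈ 5.4286.
Remaining = 188 × (1/2)^5.4286 = 188 × 0.023219 ≈ 4.3651 ng.

4 ng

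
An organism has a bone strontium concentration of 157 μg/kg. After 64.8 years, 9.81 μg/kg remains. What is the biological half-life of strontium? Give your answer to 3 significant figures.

A/A₀ = 9.81/157 ≈ 0.062484.
n = log₂(16.004) ≈ 4.0004 half-lives elapsed in 64.8 years.
t½ = 64.8/4.0004 ≈ 16.199 years.

16.2 years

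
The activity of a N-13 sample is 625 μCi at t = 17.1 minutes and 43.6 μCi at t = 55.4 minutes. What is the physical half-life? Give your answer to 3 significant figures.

Over Δt = 55.4 − 17.1 = 38.3 minutes, the level fell by a factor of 625/43.6 ≈ 14.335.
n = log₂(14.335) ≈ 3.8415 half-lives, so t½ = 38.3/3.8415 ≈ 9.9702 minutes.

9.97 minutes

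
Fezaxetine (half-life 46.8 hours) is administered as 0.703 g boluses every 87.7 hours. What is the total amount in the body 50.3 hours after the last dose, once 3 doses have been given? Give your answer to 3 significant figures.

The 3 doses were given 225.7, 138, 50.3 hours ago.
Total = 0.703·(1/2)^(225.7/46.8) + 0.703·(1/2)^(138/46.8) + 0.703·(1/2)^(50.3/46.8)
      = 0.024842 + 0.091055 + 0.33374 ≈ 0.44964 g.

0.450 g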